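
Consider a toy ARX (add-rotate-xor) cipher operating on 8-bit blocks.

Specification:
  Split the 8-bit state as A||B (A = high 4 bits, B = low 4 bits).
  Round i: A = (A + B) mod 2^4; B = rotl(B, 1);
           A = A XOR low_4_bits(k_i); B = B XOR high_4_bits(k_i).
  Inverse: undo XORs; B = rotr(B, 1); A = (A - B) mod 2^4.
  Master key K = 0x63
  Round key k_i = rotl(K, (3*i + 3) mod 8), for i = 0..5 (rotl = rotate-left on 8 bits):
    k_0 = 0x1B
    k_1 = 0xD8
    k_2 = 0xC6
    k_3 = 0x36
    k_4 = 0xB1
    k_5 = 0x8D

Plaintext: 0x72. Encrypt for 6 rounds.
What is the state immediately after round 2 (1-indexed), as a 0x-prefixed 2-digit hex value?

s_0 = plaintext = 0x72
s_1 = Round(s_0, k_0) = 0x25
s_2 = Round(s_1, k_1) = 0xF7
s_3 = Round(s_2, k_2) = 0x02
s_4 = Round(s_3, k_3) = 0x47
s_5 = Round(s_4, k_4) = 0xA5
s_6 = Round(s_5, k_5) = 0x22

0xF7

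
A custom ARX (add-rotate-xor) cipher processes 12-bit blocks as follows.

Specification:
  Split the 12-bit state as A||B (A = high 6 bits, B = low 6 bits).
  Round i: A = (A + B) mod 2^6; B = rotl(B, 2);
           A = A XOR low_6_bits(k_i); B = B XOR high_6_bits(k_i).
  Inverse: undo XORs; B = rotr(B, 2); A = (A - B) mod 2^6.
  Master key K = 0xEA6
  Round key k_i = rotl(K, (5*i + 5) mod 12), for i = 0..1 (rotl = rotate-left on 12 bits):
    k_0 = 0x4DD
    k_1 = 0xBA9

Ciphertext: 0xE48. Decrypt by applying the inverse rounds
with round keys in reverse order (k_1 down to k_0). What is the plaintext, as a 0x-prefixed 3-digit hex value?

0x32E

s_0 = ciphertext = 0xE48
s_1 = InvRound(s_0, k_1) = 0x9E9
s_2 = InvRound(s_1, k_0) = 0x32E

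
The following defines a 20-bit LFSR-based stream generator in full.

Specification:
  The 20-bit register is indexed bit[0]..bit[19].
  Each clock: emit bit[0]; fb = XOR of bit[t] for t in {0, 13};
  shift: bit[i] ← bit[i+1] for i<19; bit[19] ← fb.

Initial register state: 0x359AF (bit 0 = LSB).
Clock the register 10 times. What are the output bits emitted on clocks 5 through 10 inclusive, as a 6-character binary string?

reg_0 = 0x359AF
clock 1: out=1, reg = 0x9ACD7
clock 2: out=1, reg = 0x4D66B
clock 3: out=1, reg = 0xA6B35
clock 4: out=1, reg = 0x5359A
clock 5: out=0, reg = 0xA9ACD
clock 6: out=1, reg = 0xD4D66
clock 7: out=0, reg = 0x6A6B3
clock 8: out=1, reg = 0x35359
clock 9: out=1, reg = 0x9A9AC
clock 10: out=0, reg = 0xCD4D6

010110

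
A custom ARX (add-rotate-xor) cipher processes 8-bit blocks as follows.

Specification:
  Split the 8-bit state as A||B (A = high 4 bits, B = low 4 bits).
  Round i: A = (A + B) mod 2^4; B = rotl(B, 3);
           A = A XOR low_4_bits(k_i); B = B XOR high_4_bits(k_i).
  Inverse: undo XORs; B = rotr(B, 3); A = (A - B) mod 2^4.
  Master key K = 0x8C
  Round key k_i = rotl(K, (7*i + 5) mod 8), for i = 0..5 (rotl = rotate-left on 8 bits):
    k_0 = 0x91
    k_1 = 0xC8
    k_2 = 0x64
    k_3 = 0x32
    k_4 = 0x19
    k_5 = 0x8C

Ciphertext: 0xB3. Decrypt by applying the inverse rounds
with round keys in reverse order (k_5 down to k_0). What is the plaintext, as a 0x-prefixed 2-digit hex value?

0xFC

s_0 = ciphertext = 0xB3
s_1 = InvRound(s_0, k_5) = 0x07
s_2 = InvRound(s_1, k_4) = 0xDC
s_3 = InvRound(s_2, k_3) = 0x0F
s_4 = InvRound(s_3, k_2) = 0x13
s_5 = InvRound(s_4, k_1) = 0xAF
s_6 = InvRound(s_5, k_0) = 0xFC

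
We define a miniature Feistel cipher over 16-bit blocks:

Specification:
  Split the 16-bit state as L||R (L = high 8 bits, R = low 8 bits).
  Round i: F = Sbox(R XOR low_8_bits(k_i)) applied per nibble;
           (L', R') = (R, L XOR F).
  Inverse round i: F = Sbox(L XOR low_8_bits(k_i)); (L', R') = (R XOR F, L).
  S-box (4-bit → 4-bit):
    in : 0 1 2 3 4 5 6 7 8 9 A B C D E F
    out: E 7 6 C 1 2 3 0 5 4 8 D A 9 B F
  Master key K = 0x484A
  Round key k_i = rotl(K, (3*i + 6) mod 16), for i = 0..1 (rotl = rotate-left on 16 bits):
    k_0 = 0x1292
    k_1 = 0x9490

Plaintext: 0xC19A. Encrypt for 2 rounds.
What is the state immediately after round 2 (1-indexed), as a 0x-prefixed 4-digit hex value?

0x244B

s_0 = plaintext = 0xC19A
s_1 = Round(s_0, k_0) = 0x9A24
s_2 = Round(s_1, k_1) = 0x244B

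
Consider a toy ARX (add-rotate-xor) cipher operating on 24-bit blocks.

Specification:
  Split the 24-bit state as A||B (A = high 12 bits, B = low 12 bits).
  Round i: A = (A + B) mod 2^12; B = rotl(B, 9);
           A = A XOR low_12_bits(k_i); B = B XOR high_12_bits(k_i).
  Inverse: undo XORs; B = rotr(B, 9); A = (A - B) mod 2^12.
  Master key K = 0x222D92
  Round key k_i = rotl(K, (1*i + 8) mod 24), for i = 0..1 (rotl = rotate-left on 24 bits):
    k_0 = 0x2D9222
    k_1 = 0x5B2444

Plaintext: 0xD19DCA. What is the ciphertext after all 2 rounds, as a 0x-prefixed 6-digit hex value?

0x46555E

s_0 = plaintext = 0xD19DCA
s_1 = Round(s_0, k_0) = 0x8C1760
s_2 = Round(s_1, k_1) = 0x46555E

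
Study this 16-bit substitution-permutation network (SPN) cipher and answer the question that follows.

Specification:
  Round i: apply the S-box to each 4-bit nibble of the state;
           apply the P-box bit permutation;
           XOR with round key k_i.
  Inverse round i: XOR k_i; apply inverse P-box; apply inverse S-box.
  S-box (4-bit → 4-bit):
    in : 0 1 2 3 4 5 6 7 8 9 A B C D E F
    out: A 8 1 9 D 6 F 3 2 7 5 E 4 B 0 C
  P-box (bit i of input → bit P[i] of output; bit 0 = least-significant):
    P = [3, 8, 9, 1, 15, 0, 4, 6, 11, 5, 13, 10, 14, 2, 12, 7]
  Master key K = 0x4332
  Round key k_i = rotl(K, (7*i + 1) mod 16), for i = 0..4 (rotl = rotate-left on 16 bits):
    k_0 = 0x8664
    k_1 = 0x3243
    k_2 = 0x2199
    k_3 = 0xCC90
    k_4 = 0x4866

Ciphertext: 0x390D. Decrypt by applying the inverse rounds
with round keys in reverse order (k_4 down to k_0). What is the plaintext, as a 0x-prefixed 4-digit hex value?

0xFEFD

s_0 = ciphertext = 0x390D
s_1 = InvRound(s_0, k_4) = 0xA50D
s_2 = InvRound(s_1, k_3) = 0xDA57
s_3 = InvRound(s_2, k_2) = 0x6A36
s_4 = InvRound(s_3, k_1) = 0x97BE
s_5 = InvRound(s_4, k_0) = 0xFEFD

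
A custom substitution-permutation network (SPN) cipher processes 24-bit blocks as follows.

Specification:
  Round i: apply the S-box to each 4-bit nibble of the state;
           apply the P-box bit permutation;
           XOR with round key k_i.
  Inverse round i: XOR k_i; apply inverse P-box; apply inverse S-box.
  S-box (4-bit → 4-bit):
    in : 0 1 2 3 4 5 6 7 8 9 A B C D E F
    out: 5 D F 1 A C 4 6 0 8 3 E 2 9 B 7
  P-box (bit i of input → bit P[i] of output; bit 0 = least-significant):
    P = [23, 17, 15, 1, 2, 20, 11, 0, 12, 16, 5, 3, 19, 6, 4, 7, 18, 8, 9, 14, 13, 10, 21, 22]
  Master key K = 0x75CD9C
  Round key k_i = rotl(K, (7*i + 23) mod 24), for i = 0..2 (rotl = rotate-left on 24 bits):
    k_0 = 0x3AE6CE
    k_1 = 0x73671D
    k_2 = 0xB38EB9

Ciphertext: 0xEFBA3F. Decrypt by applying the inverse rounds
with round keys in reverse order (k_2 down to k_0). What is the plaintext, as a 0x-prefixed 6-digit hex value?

0xA6C1A2

s_0 = ciphertext = 0xEFBA3F
s_1 = InvRound(s_0, k_2) = 0xE3D3A9
s_2 = InvRound(s_1, k_1) = 0xA850A0
s_3 = InvRound(s_2, k_0) = 0xA6C1A2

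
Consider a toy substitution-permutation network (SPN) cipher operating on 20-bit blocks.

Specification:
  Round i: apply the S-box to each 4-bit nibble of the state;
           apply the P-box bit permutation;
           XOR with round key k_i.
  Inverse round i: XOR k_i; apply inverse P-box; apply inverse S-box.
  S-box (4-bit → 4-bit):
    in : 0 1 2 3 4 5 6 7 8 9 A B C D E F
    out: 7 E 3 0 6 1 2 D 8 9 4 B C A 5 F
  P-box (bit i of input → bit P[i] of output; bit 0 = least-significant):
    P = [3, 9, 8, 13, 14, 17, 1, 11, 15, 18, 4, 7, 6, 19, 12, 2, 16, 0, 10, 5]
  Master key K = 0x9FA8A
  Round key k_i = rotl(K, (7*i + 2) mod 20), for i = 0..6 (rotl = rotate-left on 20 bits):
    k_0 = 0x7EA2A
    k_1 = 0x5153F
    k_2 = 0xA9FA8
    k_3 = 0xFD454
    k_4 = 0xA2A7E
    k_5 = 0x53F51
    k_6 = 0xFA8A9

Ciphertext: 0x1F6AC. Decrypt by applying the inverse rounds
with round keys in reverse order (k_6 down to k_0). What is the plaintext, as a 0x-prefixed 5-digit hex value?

0x65A6E

s_0 = ciphertext = 0x1F6AC
s_1 = InvRound(s_0, k_6) = 0x416B6
s_2 = InvRound(s_1, k_5) = 0xB98CC
s_3 = InvRound(s_2, k_4) = 0x9A7AD
s_4 = InvRound(s_3, k_3) = 0xDE12F
s_5 = InvRound(s_4, k_2) = 0x0CDFD
s_6 = InvRound(s_5, k_1) = 0x5EB73
s_7 = InvRound(s_6, k_0) = 0x65A6E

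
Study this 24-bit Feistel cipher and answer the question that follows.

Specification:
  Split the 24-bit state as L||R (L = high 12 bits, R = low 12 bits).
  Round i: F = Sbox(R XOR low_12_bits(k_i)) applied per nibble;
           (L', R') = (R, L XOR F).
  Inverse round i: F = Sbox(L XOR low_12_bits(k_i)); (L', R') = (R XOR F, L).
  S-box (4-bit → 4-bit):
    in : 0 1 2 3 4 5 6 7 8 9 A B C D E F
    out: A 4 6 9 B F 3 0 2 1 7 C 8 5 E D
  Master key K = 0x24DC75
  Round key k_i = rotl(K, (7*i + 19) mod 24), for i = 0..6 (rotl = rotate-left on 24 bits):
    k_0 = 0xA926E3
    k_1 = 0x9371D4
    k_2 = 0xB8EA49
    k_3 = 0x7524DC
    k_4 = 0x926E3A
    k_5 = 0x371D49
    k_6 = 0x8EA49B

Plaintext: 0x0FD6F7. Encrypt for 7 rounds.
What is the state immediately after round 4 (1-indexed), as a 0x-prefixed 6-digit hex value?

0x094173

s_0 = plaintext = 0x0FD6F7
s_1 = Round(s_0, k_0) = 0x6F7AB6
s_2 = Round(s_1, k_1) = 0xAB6AC1
s_3 = Round(s_2, k_2) = 0xAC1094
s_4 = Round(s_3, k_3) = 0x094173
s_5 = Round(s_4, k_4) = 0x173D25
s_6 = Round(s_5, k_5) = 0xD25B4B
s_7 = Round(s_6, k_6) = 0xB4B07F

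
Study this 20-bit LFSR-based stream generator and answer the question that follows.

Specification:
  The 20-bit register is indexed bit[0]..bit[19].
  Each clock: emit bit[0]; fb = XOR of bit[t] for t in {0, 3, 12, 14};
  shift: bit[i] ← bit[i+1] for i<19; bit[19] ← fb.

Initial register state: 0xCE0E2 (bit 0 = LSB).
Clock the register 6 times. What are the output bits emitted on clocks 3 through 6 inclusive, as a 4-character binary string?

0001

reg_0 = 0xCE0E2
clock 1: out=0, reg = 0xE7071
clock 2: out=1, reg = 0xF3838
clock 3: out=0, reg = 0x79C1C
clock 4: out=0, reg = 0x3CE0E
clock 5: out=0, reg = 0x1E707
clock 6: out=1, reg = 0x0F383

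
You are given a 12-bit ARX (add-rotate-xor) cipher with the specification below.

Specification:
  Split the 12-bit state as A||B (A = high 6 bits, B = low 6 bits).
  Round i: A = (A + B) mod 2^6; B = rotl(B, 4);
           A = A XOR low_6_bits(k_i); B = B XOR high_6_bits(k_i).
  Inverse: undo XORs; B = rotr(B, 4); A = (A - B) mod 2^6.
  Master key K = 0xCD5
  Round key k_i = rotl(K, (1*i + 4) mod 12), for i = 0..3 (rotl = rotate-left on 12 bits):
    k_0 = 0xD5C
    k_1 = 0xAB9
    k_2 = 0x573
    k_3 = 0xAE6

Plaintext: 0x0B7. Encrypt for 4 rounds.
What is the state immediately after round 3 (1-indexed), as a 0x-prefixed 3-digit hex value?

s_0 = plaintext = 0x0B7
s_1 = Round(s_0, k_0) = 0x948
s_2 = Round(s_1, k_1) = 0x528
s_3 = Round(s_2, k_2) = 0x3DF
s_4 = Round(s_3, k_3) = 0x21C

0x3DF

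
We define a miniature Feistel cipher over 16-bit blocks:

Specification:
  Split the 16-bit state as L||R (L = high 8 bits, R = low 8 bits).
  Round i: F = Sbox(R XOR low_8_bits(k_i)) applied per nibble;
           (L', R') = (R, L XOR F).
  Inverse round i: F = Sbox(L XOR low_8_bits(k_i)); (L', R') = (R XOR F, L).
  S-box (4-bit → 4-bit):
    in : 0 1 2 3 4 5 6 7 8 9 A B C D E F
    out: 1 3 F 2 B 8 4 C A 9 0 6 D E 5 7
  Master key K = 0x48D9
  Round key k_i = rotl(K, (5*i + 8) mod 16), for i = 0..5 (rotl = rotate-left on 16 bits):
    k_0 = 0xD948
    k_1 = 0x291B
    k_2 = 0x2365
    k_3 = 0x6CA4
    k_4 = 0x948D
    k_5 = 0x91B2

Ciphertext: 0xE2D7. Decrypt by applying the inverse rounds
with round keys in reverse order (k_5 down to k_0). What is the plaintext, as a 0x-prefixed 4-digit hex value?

s_0 = ciphertext = 0xE2D7
s_1 = InvRound(s_0, k_5) = 0x56E2
s_2 = InvRound(s_1, k_4) = 0x0456
s_3 = InvRound(s_2, k_3) = 0x5704
s_4 = InvRound(s_3, k_2) = 0x2B57
s_5 = InvRound(s_4, k_1) = 0x762B
s_6 = InvRound(s_5, k_0) = 0x0E76

0x0E76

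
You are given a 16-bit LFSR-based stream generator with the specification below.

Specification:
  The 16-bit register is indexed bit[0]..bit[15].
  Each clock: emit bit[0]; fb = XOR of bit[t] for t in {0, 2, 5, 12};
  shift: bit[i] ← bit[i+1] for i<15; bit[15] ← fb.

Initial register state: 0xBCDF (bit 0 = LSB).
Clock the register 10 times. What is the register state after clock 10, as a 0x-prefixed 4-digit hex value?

0xD56F

reg_0 = 0xBCDF
clock 1: out=1, reg = 0xDE6F
clock 2: out=1, reg = 0x6F37
clock 3: out=1, reg = 0xB79B
clock 4: out=1, reg = 0x5BCD
clock 5: out=1, reg = 0xADE6
clock 6: out=0, reg = 0x56F3
clock 7: out=1, reg = 0xAB79
clock 8: out=1, reg = 0x55BC
clock 9: out=0, reg = 0xAADE
clock 10: out=0, reg = 0xD56F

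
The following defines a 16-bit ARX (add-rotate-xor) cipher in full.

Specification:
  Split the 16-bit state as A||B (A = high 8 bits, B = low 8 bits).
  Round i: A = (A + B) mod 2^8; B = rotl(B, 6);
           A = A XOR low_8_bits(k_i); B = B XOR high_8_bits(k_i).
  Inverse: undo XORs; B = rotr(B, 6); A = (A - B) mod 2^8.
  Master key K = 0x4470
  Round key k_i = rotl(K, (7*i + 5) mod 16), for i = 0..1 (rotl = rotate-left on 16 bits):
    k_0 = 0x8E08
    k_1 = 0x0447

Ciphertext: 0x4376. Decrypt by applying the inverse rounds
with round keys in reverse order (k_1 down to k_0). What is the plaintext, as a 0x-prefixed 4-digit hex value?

0x161D

s_0 = ciphertext = 0x4376
s_1 = InvRound(s_0, k_1) = 0x3BC9
s_2 = InvRound(s_1, k_0) = 0x161D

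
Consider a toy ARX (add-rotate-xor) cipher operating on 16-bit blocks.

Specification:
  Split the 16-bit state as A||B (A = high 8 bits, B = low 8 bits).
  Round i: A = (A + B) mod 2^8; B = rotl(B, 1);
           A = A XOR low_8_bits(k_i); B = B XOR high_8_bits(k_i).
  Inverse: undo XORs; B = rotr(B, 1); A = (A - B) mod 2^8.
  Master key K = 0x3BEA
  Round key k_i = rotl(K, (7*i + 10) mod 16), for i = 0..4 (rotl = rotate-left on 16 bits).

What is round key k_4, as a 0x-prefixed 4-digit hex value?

K = 0x3BEA
k_0 = rotl(K, (7*0+10) mod 16) = rotl(K, 10) = 0xA8EF
k_1 = rotl(K, (7*1+10) mod 16) = rotl(K, 1) = 0x77D4
k_2 = rotl(K, (7*2+10) mod 16) = rotl(K, 8) = 0xEA3B
k_3 = rotl(K, (7*3+10) mod 16) = rotl(K, 15) = 0x1DF5
k_4 = rotl(K, (7*4+10) mod 16) = rotl(K, 6) = 0xFA8E

0xFA8E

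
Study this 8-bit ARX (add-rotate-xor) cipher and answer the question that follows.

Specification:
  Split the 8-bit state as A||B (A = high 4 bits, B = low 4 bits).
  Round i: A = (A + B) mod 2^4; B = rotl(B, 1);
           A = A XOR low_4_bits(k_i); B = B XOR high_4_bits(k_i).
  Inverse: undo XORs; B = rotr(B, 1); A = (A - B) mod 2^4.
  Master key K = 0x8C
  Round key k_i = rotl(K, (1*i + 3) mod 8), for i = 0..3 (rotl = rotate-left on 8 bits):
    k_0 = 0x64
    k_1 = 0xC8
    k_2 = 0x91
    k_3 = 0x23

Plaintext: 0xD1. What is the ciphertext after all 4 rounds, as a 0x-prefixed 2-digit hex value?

s_0 = plaintext = 0xD1
s_1 = Round(s_0, k_0) = 0xA4
s_2 = Round(s_1, k_1) = 0x64
s_3 = Round(s_2, k_2) = 0xB1
s_4 = Round(s_3, k_3) = 0xF0

0xF0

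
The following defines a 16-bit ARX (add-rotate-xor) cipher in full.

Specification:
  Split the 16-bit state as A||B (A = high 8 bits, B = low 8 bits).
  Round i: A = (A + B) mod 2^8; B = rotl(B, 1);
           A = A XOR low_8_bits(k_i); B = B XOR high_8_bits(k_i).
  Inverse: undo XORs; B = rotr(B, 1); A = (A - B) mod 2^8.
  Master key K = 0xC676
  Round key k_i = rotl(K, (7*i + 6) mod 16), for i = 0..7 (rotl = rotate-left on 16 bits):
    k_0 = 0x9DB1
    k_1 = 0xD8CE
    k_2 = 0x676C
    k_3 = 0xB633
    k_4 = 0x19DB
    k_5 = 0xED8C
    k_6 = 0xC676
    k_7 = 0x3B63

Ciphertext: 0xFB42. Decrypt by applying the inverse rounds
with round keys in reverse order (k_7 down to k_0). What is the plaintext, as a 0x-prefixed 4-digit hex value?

0x89F4

s_0 = ciphertext = 0xFB42
s_1 = InvRound(s_0, k_7) = 0xDCBC
s_2 = InvRound(s_1, k_6) = 0x6D3D
s_3 = InvRound(s_2, k_5) = 0x7968
s_4 = InvRound(s_3, k_4) = 0xEAB8
s_5 = InvRound(s_4, k_3) = 0xD207
s_6 = InvRound(s_5, k_2) = 0x8E30
s_7 = InvRound(s_6, k_1) = 0xCC74
s_8 = InvRound(s_7, k_0) = 0x89F4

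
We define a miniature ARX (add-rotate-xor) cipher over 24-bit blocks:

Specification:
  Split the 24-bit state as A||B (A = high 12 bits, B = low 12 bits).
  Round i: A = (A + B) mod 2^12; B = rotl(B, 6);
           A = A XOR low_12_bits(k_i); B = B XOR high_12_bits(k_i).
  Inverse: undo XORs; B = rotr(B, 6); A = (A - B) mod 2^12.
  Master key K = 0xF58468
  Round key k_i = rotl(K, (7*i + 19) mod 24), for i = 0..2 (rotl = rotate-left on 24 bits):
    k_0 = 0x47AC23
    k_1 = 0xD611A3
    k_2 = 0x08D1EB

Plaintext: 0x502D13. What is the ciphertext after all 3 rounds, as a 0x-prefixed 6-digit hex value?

s_0 = plaintext = 0x502D13
s_1 = Round(s_0, k_0) = 0xE3608E
s_2 = Round(s_1, k_1) = 0xF67EE3
s_3 = Round(s_2, k_2) = 0xFA1876

0xFA1876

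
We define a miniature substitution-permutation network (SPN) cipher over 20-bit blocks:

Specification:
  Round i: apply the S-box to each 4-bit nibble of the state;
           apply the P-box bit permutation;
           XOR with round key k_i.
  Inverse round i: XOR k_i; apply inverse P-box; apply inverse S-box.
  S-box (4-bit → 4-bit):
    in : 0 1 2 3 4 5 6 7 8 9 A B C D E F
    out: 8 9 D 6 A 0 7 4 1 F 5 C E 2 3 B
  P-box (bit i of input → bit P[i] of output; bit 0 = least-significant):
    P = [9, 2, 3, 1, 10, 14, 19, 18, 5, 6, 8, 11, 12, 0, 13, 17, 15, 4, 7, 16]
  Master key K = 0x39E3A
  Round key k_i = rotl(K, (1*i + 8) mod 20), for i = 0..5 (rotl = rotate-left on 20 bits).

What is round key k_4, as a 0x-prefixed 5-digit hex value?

K = 0x39E3A
k_0 = rotl(K, (1*0+8) mod 20) = rotl(K, 8) = 0xE3A39
k_1 = rotl(K, (1*1+8) mod 20) = rotl(K, 9) = 0xC7473
k_2 = rotl(K, (1*2+8) mod 20) = rotl(K, 10) = 0x8E8E7
k_3 = rotl(K, (1*3+8) mod 20) = rotl(K, 11) = 0x1D1CF
k_4 = rotl(K, (1*4+8) mod 20) = rotl(K, 12) = 0x3A39E

0x3A39E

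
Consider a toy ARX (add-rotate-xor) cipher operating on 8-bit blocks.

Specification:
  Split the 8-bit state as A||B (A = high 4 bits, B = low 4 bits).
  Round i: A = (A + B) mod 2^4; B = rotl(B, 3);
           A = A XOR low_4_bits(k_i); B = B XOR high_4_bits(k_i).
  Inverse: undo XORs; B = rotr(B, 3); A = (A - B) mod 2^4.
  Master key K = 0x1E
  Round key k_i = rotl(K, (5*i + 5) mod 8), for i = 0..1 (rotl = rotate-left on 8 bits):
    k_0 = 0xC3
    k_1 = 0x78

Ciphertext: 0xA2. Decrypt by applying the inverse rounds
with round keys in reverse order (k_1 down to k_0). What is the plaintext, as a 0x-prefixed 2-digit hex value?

0xFC

s_0 = ciphertext = 0xA2
s_1 = InvRound(s_0, k_1) = 0x8A
s_2 = InvRound(s_1, k_0) = 0xFC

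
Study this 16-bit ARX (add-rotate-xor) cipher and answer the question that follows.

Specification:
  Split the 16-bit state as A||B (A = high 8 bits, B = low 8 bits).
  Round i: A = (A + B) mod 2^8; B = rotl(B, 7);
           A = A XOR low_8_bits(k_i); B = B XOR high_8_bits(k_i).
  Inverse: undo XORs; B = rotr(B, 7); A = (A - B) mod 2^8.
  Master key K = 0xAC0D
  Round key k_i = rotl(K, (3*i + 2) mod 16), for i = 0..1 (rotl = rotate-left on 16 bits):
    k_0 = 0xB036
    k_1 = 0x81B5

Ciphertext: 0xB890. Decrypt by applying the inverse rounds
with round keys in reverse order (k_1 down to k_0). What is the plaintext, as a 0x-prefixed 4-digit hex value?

s_0 = ciphertext = 0xB890
s_1 = InvRound(s_0, k_1) = 0xEB22
s_2 = InvRound(s_1, k_0) = 0xB825

0xB825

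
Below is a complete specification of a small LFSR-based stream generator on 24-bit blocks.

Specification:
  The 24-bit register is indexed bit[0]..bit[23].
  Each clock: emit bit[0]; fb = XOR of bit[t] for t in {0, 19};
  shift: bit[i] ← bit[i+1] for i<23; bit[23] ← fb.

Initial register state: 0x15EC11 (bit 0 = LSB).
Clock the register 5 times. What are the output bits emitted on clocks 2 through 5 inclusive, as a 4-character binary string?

0001

reg_0 = 0x15EC11
clock 1: out=1, reg = 0x8AF608
clock 2: out=0, reg = 0xC57B04
clock 3: out=0, reg = 0x62BD82
clock 4: out=0, reg = 0x315EC1
clock 5: out=1, reg = 0x98AF60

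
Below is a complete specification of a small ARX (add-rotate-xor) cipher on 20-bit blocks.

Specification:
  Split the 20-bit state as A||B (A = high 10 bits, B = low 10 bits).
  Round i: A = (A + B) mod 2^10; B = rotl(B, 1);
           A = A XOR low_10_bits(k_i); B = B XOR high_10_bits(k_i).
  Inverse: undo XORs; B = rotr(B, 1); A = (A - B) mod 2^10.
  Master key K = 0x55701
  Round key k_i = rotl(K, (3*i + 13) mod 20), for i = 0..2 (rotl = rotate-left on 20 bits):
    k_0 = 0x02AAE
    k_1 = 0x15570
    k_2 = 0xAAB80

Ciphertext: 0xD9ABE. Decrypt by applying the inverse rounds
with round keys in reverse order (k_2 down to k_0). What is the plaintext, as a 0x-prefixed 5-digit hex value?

s_0 = ciphertext = 0xD9ABE
s_1 = InvRound(s_0, k_2) = 0x3700A
s_2 = InvRound(s_1, k_1) = 0xDF62F
s_3 = InvRound(s_2, k_0) = 0xB0712

0xB0712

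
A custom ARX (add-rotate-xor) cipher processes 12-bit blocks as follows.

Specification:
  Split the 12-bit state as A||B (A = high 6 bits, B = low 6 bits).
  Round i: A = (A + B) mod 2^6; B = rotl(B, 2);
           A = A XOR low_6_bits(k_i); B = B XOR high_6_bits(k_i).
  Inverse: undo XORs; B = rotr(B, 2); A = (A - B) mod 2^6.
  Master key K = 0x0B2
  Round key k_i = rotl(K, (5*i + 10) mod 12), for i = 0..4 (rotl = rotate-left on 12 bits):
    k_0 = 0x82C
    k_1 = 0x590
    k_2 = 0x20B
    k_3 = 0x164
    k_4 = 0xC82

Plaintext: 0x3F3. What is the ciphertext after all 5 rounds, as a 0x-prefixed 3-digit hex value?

0xE4C

s_0 = plaintext = 0x3F3
s_1 = Round(s_0, k_0) = 0xBAF
s_2 = Round(s_1, k_1) = 0x368
s_3 = Round(s_2, k_2) = 0xFAA
s_4 = Round(s_3, k_3) = 0x32F
s_5 = Round(s_4, k_4) = 0xE4C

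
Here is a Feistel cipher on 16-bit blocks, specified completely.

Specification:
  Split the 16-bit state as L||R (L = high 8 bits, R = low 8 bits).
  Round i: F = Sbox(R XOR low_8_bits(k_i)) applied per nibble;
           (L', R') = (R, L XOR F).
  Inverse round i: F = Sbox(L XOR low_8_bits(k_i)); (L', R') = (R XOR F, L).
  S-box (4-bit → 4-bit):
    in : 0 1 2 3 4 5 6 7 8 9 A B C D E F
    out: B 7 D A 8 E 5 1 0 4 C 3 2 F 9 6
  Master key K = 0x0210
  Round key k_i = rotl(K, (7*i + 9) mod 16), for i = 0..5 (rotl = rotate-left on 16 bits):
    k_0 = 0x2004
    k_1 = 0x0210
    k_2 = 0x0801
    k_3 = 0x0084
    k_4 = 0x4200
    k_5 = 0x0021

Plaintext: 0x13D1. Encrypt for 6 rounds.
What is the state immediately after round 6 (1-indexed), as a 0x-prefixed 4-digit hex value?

s_0 = plaintext = 0x13D1
s_1 = Round(s_0, k_0) = 0xD1ED
s_2 = Round(s_1, k_1) = 0xEDBE
s_3 = Round(s_2, k_2) = 0xBEDB
s_4 = Round(s_3, k_3) = 0xDB58
s_5 = Round(s_4, k_4) = 0x583B
s_6 = Round(s_5, k_5) = 0x3B24

0x3B24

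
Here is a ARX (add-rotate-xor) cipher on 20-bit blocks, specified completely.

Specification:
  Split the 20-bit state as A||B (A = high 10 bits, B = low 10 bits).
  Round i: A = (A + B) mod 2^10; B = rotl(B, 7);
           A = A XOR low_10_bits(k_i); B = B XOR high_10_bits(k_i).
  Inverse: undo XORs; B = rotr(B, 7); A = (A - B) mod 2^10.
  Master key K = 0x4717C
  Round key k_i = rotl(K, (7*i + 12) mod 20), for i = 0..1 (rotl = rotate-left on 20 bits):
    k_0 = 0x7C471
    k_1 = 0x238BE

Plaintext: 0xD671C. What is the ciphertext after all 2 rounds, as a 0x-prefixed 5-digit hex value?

s_0 = plaintext = 0xD671C
s_1 = Round(s_0, k_0) = 0x81392
s_2 = Round(s_1, k_1) = 0x4A1FC

0x4A1FC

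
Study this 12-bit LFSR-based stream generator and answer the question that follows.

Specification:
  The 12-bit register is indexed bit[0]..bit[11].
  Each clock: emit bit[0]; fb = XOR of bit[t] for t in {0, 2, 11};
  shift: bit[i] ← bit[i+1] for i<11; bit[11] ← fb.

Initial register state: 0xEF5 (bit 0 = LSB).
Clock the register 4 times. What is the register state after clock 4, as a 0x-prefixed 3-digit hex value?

0x7EF

reg_0 = 0xEF5
clock 1: out=1, reg = 0xF7A
clock 2: out=0, reg = 0xFBD
clock 3: out=1, reg = 0xFDE
clock 4: out=0, reg = 0x7EF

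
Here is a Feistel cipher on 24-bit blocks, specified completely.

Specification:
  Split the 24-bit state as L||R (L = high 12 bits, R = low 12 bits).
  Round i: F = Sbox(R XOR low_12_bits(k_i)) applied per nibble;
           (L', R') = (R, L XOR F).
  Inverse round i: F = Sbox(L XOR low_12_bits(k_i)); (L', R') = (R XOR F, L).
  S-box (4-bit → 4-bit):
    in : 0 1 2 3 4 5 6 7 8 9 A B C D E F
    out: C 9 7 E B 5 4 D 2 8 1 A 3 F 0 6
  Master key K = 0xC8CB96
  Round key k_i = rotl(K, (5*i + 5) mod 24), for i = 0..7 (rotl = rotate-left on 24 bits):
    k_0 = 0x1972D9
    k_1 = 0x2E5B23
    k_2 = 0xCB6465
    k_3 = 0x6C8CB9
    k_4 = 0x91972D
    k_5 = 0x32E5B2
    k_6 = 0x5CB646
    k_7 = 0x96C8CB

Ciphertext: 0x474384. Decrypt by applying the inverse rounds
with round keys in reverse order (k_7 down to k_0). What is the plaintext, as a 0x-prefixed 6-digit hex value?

s_0 = ciphertext = 0x474384
s_1 = InvRound(s_0, k_7) = 0x022474
s_2 = InvRound(s_1, k_6) = 0x03F022
s_3 = InvRound(s_2, k_5) = 0x50D03F
s_4 = InvRound(s_3, k_4) = 0x74350D
s_5 = InvRound(s_4, k_3) = 0xF6C743
s_6 = InvRound(s_5, k_2) = 0xD8BF6C
s_7 = InvRound(s_6, k_1) = 0xB7ED8B
s_8 = InvRound(s_7, k_0) = 0x596B7E

0x596B7E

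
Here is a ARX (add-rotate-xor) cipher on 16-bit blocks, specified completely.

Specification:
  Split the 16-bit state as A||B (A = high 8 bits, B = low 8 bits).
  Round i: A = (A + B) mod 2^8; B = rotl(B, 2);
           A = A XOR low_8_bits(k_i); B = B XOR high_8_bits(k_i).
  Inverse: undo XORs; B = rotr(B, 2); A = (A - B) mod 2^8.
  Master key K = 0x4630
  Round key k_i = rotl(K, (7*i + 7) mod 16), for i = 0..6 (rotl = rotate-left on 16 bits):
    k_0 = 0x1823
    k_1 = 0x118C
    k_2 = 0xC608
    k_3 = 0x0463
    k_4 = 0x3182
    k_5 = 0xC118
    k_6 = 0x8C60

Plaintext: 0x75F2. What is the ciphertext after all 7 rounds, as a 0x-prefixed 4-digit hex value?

s_0 = plaintext = 0x75F2
s_1 = Round(s_0, k_0) = 0x44D3
s_2 = Round(s_1, k_1) = 0x9B5E
s_3 = Round(s_2, k_2) = 0xF1BF
s_4 = Round(s_3, k_3) = 0xD3FA
s_5 = Round(s_4, k_4) = 0x4FDA
s_6 = Round(s_5, k_5) = 0x31AA
s_7 = Round(s_6, k_6) = 0xBB26

0xBB26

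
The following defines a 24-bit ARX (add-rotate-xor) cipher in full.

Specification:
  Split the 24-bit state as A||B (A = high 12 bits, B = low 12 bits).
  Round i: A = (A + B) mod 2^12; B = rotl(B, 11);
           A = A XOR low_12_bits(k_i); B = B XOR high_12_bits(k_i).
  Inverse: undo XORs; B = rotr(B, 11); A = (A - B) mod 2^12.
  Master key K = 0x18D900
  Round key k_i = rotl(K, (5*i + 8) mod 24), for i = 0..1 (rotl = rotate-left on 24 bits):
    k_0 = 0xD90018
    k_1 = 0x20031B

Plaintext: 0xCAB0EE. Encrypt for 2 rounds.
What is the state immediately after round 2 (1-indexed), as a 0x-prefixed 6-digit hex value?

0x873CF3

s_0 = plaintext = 0xCAB0EE
s_1 = Round(s_0, k_0) = 0xD81DE7
s_2 = Round(s_1, k_1) = 0x873CF3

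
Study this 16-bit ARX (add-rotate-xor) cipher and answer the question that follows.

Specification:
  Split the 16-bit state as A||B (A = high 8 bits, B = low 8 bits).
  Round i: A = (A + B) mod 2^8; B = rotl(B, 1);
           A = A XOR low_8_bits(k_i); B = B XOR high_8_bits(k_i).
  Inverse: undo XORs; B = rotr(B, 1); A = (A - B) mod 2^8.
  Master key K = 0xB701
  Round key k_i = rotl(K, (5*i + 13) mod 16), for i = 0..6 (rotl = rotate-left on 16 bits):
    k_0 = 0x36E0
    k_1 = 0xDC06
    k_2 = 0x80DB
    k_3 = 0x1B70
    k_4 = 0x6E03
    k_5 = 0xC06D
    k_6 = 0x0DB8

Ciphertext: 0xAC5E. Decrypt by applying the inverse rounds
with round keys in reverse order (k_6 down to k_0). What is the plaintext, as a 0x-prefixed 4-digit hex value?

0x685B

s_0 = ciphertext = 0xAC5E
s_1 = InvRound(s_0, k_6) = 0x6BA9
s_2 = InvRound(s_1, k_5) = 0x52B4
s_3 = InvRound(s_2, k_4) = 0xE46D
s_4 = InvRound(s_3, k_3) = 0x593B
s_5 = InvRound(s_4, k_2) = 0xA5DD
s_6 = InvRound(s_5, k_1) = 0x2380
s_7 = InvRound(s_6, k_0) = 0x685B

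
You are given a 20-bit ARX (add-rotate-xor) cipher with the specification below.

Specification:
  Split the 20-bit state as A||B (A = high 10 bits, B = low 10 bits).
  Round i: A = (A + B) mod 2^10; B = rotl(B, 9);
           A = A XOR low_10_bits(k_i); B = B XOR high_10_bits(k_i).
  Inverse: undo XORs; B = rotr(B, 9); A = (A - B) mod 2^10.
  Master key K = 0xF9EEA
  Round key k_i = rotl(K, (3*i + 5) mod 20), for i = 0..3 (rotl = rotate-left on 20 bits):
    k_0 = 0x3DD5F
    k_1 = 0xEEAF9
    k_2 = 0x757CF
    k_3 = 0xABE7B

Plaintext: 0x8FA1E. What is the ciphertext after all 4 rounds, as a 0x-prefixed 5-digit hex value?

0xA1A94

s_0 = plaintext = 0x8FA1E
s_1 = Round(s_0, k_0) = 0x40DF8
s_2 = Round(s_1, k_1) = 0x00B46
s_3 = Round(s_2, k_2) = 0x21C76
s_4 = Round(s_3, k_3) = 0xA1A94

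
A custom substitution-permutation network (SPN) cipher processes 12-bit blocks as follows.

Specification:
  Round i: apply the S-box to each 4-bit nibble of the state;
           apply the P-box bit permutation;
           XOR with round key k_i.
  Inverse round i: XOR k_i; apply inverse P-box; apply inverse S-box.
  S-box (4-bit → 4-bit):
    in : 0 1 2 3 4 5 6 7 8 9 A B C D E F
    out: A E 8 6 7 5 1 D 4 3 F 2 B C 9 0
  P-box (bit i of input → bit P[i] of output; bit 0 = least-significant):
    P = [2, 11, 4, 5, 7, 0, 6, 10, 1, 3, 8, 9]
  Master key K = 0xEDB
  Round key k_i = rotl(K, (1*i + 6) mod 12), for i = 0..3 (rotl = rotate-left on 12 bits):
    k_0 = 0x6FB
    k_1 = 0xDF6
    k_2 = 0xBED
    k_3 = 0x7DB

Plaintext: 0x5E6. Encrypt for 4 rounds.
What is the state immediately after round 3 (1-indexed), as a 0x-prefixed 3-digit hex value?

s_0 = plaintext = 0x5E6
s_1 = Round(s_0, k_0) = 0x37D
s_2 = Round(s_1, k_1) = 0x80E
s_3 = Round(s_2, k_2) = 0xEC8
s_4 = Round(s_3, k_3) = 0x148

0xEC8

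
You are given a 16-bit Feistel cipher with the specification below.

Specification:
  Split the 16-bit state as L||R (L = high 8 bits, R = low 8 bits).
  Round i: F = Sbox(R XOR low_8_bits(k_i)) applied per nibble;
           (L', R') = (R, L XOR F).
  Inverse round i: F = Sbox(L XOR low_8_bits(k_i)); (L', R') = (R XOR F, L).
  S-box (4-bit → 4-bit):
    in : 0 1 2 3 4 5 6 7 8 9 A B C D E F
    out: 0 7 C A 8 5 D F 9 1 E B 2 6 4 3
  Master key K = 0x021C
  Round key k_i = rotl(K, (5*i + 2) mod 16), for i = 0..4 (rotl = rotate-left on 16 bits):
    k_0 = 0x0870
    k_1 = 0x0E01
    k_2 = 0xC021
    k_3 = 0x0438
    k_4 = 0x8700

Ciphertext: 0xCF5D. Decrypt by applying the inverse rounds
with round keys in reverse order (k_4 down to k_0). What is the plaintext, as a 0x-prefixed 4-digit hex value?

s_0 = ciphertext = 0xCF5D
s_1 = InvRound(s_0, k_4) = 0x7ECF
s_2 = InvRound(s_1, k_3) = 0x427E
s_3 = InvRound(s_2, k_2) = 0xA442
s_4 = InvRound(s_3, k_1) = 0xA7A4
s_5 = InvRound(s_4, k_0) = 0xCBA7

0xCBA7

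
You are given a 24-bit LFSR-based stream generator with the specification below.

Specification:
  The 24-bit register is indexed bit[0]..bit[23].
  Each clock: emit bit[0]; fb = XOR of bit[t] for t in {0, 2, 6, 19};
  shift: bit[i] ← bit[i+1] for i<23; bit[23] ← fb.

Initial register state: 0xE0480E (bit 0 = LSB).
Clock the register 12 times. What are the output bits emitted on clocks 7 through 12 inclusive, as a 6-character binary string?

reg_0 = 0xE0480E
clock 1: out=0, reg = 0xF02407
clock 2: out=1, reg = 0x781203
clock 3: out=1, reg = 0x3C0901
clock 4: out=1, reg = 0x1E0480
clock 5: out=0, reg = 0x8F0240
clock 6: out=0, reg = 0x478120
clock 7: out=0, reg = 0x23C090
clock 8: out=0, reg = 0x11E048
clock 9: out=0, reg = 0x88F024
clock 10: out=0, reg = 0x447812
clock 11: out=0, reg = 0x223C09
clock 12: out=1, reg = 0x911E04

000001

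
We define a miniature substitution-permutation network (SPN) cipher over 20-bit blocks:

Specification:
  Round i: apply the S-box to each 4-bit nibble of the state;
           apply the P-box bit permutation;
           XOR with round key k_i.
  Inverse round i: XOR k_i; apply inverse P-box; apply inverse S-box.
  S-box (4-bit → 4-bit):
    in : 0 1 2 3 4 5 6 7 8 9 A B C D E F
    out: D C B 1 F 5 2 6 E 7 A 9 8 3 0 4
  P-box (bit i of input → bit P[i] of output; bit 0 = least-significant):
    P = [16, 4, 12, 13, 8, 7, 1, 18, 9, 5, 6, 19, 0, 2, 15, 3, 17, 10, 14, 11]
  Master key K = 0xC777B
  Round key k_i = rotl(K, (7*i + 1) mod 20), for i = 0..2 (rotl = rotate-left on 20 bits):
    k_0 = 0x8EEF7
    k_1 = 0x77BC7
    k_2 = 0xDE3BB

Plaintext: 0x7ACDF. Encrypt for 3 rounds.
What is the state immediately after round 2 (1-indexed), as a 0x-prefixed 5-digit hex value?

s_0 = plaintext = 0x7ACDF
s_1 = Round(s_0, k_0) = 0x0BB7B
s_2 = Round(s_1, k_1) = 0xC114C
s_3 = Round(s_2, k_2) = 0x14A71

0xC114C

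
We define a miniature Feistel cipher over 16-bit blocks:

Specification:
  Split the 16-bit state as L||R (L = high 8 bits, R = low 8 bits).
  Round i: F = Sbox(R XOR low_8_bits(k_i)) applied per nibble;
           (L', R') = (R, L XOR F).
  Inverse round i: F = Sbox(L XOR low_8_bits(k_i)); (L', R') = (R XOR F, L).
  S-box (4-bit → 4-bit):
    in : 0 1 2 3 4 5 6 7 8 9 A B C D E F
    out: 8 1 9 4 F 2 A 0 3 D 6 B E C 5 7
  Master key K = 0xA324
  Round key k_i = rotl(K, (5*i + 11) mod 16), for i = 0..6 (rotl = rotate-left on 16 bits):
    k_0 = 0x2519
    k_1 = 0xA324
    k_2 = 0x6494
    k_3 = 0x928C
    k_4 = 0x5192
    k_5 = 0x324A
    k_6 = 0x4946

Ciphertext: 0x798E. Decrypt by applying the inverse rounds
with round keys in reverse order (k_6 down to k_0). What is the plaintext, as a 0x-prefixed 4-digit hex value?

0xF97D

s_0 = ciphertext = 0x798E
s_1 = InvRound(s_0, k_6) = 0xC979
s_2 = InvRound(s_1, k_5) = 0x4DC9
s_3 = InvRound(s_2, k_4) = 0x0E4D
s_4 = InvRound(s_3, k_3) = 0x740E
s_5 = InvRound(s_4, k_2) = 0x5674
s_6 = InvRound(s_5, k_1) = 0x7D56
s_7 = InvRound(s_6, k_0) = 0xF97D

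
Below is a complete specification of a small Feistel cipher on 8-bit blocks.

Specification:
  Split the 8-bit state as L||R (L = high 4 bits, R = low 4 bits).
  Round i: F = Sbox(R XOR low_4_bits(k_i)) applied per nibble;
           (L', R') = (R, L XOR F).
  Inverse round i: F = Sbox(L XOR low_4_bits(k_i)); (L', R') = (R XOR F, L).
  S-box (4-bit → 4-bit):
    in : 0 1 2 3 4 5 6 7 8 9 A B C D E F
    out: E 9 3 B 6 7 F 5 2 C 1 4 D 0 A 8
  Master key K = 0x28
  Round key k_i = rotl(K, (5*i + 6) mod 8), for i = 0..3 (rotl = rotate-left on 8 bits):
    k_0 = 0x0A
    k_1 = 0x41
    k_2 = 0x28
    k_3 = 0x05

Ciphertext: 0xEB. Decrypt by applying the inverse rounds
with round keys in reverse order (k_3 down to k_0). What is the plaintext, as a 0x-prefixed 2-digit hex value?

s_0 = ciphertext = 0xEB
s_1 = InvRound(s_0, k_3) = 0xFE
s_2 = InvRound(s_1, k_2) = 0xBF
s_3 = InvRound(s_2, k_1) = 0xEB
s_4 = InvRound(s_3, k_0) = 0xDE

0xDE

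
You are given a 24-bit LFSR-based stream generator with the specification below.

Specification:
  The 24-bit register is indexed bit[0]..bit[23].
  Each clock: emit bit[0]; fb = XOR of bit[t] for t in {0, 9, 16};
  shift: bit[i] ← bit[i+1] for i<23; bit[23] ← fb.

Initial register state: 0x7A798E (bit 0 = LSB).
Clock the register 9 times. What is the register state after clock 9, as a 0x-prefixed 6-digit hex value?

reg_0 = 0x7A798E
clock 1: out=0, reg = 0x3D3CC7
clock 2: out=1, reg = 0x1E9E63
clock 3: out=1, reg = 0x0F4F31
clock 4: out=1, reg = 0x87A798
clock 5: out=0, reg = 0x43D3CC
clock 6: out=0, reg = 0x21E9E6
clock 7: out=0, reg = 0x90F4F3
clock 8: out=1, reg = 0xC87A79
clock 9: out=1, reg = 0x643D3C

0x643D3C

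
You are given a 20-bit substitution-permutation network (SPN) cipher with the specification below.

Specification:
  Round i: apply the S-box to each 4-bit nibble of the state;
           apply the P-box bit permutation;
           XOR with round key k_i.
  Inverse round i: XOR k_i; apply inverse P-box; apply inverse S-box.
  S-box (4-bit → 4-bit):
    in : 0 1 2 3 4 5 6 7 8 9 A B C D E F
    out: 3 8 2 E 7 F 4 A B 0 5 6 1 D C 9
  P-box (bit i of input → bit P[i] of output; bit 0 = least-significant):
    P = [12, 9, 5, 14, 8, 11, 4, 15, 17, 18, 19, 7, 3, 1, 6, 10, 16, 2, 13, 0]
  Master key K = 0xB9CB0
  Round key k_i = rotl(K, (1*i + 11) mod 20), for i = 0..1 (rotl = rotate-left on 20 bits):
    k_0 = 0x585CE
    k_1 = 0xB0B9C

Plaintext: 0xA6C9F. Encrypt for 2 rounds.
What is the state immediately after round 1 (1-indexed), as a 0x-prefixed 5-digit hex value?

s_0 = plaintext = 0xA6C9F
s_1 = Round(s_0, k_0) = 0x6F58E
s_2 = Round(s_1, k_1) = 0x5E634

0x6F58E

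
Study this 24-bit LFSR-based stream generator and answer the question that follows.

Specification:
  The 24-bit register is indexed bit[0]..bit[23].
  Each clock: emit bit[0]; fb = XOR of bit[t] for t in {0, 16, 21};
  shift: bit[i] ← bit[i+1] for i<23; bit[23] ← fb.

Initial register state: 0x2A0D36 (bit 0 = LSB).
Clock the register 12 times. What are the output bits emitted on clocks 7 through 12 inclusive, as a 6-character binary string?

reg_0 = 0x2A0D36
clock 1: out=0, reg = 0x95069B
clock 2: out=1, reg = 0x4A834D
clock 3: out=1, reg = 0xA541A6
clock 4: out=0, reg = 0x52A0D3
clock 5: out=1, reg = 0xA95069
clock 6: out=1, reg = 0xD4A834
clock 7: out=0, reg = 0x6A541A
clock 8: out=0, reg = 0xB52A0D
clock 9: out=1, reg = 0xDA9506
clock 10: out=0, reg = 0x6D4A83
clock 11: out=1, reg = 0xB6A541
clock 12: out=1, reg = 0x5B52A0

001011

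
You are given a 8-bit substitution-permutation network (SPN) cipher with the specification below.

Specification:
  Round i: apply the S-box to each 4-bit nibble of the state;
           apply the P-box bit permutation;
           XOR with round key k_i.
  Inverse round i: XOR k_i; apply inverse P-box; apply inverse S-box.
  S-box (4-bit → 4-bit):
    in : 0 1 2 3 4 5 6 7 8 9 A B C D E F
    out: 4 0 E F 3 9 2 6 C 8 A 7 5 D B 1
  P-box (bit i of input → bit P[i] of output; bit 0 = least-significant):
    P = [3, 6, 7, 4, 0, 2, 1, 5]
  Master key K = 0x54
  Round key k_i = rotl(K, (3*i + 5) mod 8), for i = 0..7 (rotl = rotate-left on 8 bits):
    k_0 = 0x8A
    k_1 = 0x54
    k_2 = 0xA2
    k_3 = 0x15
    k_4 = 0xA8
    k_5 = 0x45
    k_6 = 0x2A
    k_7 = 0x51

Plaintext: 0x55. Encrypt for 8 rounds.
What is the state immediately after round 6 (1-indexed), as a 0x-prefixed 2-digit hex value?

0x17

s_0 = plaintext = 0x55
s_1 = Round(s_0, k_0) = 0xB3
s_2 = Round(s_1, k_1) = 0x8B
s_3 = Round(s_2, k_2) = 0x48
s_4 = Round(s_3, k_3) = 0x80
s_5 = Round(s_4, k_4) = 0x0A
s_6 = Round(s_5, k_5) = 0x17
s_7 = Round(s_6, k_6) = 0xEA
s_8 = Round(s_7, k_7) = 0x24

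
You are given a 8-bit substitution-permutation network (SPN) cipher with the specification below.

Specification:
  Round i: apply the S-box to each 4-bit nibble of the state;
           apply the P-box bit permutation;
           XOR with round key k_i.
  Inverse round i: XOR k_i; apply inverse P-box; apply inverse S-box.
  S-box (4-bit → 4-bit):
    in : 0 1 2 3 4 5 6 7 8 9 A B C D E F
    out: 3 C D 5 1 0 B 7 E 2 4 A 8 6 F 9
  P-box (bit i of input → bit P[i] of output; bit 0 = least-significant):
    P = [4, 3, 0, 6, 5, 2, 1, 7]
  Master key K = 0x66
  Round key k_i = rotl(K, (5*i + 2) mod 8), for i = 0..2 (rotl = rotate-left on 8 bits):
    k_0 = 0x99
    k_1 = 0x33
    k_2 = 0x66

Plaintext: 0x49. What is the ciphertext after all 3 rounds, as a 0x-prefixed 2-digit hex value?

0x9E

s_0 = plaintext = 0x49
s_1 = Round(s_0, k_0) = 0xB1
s_2 = Round(s_1, k_1) = 0xF6
s_3 = Round(s_2, k_2) = 0x9E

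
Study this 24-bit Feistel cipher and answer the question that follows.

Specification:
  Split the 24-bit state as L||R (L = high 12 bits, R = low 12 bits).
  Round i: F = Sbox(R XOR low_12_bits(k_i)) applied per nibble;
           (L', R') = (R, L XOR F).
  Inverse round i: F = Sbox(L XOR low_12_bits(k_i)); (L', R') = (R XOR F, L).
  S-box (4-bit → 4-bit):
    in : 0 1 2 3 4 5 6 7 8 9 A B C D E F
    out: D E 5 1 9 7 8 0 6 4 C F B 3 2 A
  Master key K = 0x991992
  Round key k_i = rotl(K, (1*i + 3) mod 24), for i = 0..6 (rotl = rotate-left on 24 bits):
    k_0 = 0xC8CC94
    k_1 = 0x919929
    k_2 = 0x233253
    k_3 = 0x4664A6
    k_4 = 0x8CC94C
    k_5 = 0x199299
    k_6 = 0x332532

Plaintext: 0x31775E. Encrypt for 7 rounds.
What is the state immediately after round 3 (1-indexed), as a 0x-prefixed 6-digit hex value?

s_0 = plaintext = 0x31775E
s_1 = Round(s_0, k_0) = 0x75ECAB
s_2 = Round(s_1, k_1) = 0xCAB03B
s_3 = Round(s_2, k_2) = 0x03B92D
s_4 = Round(s_3, k_3) = 0x92D354
s_5 = Round(s_4, k_4) = 0x3545CB
s_6 = Round(s_5, k_5) = 0x5CB321
s_7 = Round(s_6, k_6) = 0x321D2A

0x03B92D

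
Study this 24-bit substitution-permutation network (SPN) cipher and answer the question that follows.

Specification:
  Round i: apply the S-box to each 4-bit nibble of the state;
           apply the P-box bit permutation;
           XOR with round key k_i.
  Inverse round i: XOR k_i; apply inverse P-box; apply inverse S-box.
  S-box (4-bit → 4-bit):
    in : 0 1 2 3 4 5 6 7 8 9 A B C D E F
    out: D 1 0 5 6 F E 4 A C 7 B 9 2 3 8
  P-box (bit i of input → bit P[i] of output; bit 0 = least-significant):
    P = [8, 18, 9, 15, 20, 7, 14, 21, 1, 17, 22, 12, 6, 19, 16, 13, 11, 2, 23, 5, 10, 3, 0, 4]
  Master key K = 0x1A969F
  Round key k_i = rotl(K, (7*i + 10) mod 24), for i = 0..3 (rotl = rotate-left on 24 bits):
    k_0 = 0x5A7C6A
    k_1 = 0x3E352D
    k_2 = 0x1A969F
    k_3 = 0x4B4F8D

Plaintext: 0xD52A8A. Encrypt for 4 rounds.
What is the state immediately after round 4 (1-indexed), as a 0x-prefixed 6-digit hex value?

s_0 = plaintext = 0xD52A8A
s_1 = Round(s_0, k_0) = 0xBC77C4
s_2 = Round(s_1, k_1) = 0x4B3B15
s_3 = Round(s_2, k_2) = 0x0D0DF0
s_4 = Round(s_3, k_3) = 0x68E8D8

0x68E8D8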